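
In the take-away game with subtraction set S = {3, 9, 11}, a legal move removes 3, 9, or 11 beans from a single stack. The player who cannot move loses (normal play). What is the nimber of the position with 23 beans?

1

n :  0  1  2  3  4  5  6  7  8  9 10 11 12 13 14 15 16 17 18 19 20 21 22 23
G :  0  0  0  1  1  1  0  0  0  1  1  1  2  2  0  3  3  1  2  2  0  0  0  1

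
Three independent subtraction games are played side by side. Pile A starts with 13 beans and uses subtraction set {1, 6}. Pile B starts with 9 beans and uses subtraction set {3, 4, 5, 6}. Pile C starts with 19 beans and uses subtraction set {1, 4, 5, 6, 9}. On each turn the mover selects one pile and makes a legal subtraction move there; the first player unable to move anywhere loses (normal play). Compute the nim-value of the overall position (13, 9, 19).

Pile A, S = {1, 6}:
G(0) = 0
G(1) = mex{0} = 1
G(2) = mex{1} = 0
G(3) = mex{0} = 1
G(4) = mex{1} = 0
G(5) = mex{0} = 1
G(6) = mex{1,0} = 2
G(7) = mex{2,1} = 0
G(8) = mex{0,0} = 1
G(9) = mex{1,1} = 0
G(10) = mex{0,0} = 1
G(11) = mex{1,1} = 0
G(12) = mex{0,2} = 1
G(13) = mex{1,0} = 2
G_A(13) = 2.
Pile B, S = {3, 4, 5, 6}:
n : 0 1 2 3 4 5 6 7 8 9
G : 0 0 0 1 1 1 2 2 2 0
G_B(9) = 0.
Pile C, S = {1, 4, 5, 6, 9}:
n :  0  1  2  3  4  5  6  7  8  9 10 11 12 13 14 15 16 17 18 19
G :  0  1  0  1  2  3  2  3  4  5  0  1  0  1  2  3  2  3  4  5
G_C(19) = 5.
Combined Grundy value = 2 ⊕ 0 ⊕ 5 = 7.

7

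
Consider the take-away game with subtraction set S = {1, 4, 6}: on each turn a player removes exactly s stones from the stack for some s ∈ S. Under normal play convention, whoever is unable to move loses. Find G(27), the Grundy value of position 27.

0

G(0) = 0
G(1) = mex{0} = 1
G(2) = mex{1} = 0
G(3) = mex{0} = 1
G(4) = mex{1,0} = 2
G(5) = mex{2,1} = 0
G(6) = mex{0,0,0} = 1
G(7) = mex{1,1,1} = 0
G(8) = mex{0,2,0} = 1
G(9) = mex{1,0,1} = 2
G(10) = mex{2,1,2} = 0
G(11) = mex{0,0,0} = 1
G(12) = mex{1,1,1} = 0
G(13) = mex{0,2,0} = 1
G(14) = mex{1,0,1} = 2
G(15) = mex{2,1,2} = 0
G(16) = mex{0,0,0} = 1
G(17) = mex{1,1,1} = 0
G(18) = mex{0,2,0} = 1
G(19) = mex{1,0,1} = 2
G(20) = mex{2,1,2} = 0
G(21) = mex{0,0,0} = 1
G(22) = mex{1,1,1} = 0
G(23) = mex{0,2,0} = 1
G(24) = mex{1,0,1} = 2
G(25) = mex{2,1,2} = 0
G(26) = mex{0,0,0} = 1
G(27) = mex{1,1,1} = 0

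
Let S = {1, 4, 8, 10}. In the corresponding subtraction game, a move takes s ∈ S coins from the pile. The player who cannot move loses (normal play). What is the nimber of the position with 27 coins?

G(0) = 0
G(1) = mex{0} = 1
G(2) = mex{1} = 0
G(3) = mex{0} = 1
G(4) = mex{1,0} = 2
G(5) = mex{2,1} = 0
G(6) = mex{0,0} = 1
G(7) = mex{1,1} = 0
G(8) = mex{0,2,0} = 1
G(9) = mex{1,0,1} = 2
G(10) = mex{2,1,0,0} = 3
G(11) = mex{3,0,1,1} = 2
G(12) = mex{2,1,2,0} = 3
G(13) = mex{3,2,0,1} = 4
G(14) = mex{4,3,1,2} = 0
G(15) = mex{0,2,0,0} = 1
G(16) = mex{1,3,1,1} = 0
G(17) = mex{0,4,2,0} = 1
G(18) = mex{1,0,3,1} = 2
G(19) = mex{2,1,2,2} = 0
G(20) = mex{0,0,3,3} = 1
G(21) = mex{1,1,4,2} = 0
G(22) = mex{0,2,0,3} = 1
G(23) = mex{1,0,1,4} = 2
G(24) = mex{2,1,0,0} = 3
G(25) = mex{3,0,1,1} = 2
G(26) = mex{2,1,2,0} = 3
G(27) = mex{3,2,0,1} = 4

4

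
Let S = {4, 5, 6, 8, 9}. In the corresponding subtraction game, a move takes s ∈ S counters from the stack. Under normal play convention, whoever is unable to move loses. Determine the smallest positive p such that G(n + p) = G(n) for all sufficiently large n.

13

n :  0  1  2  3  4  5  6  7  8  9 10 11 12 13 14 15 16 17 18 19 20 21 22 23 24 25 26 27
G :  0  0  0  0  1  1  1  1  2  2  2  2  3  0  0  0  0  1  1  1  1  2  2  2  2  3  0  0
G(n+13) = G(n) holds for n = 0,…,8 (a full window of length max(S) = 9), so the sequence is purely periodic with period 13.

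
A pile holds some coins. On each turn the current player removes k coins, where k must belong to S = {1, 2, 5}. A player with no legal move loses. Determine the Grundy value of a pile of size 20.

G(0) = 0
G(1) = mex{0} = 1
G(2) = mex{1,0} = 2
G(3) = mex{2,1} = 0
G(4) = mex{0,2} = 1
G(5) = mex{1,0,0} = 2
G(6) = mex{2,1,1} = 0
G(7) = mex{0,2,2} = 1
G(8) = mex{1,0,0} = 2
G(9) = mex{2,1,1} = 0
G(10) = mex{0,2,2} = 1
G(11) = mex{1,0,0} = 2
G(12) = mex{2,1,1} = 0
G(13) = mex{0,2,2} = 1
G(14) = mex{1,0,0} = 2
G(15) = mex{2,1,1} = 0
G(16) = mex{0,2,2} = 1
G(17) = mex{1,0,0} = 2
G(18) = mex{2,1,1} = 0
G(19) = mex{0,2,2} = 1
G(20) = mex{1,0,0} = 2

2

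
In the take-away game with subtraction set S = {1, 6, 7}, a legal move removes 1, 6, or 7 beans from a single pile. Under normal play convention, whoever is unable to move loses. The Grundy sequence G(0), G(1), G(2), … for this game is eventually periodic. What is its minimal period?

n :  0  1  2  3  4  5  6  7  8  9 10 11 12 13 14 15 16 17 18 19 20 21 22 23 24 25
G :  0  1  0  1  0  1  2  3  2  3  2  3  0  1  0  1  0  1  2  3  2  3  2  3  0  1
G(n+12) = G(n) holds for n = 0,…,6 (a full window of length max(S) = 7), so the sequence is purely periodic with period 12.

12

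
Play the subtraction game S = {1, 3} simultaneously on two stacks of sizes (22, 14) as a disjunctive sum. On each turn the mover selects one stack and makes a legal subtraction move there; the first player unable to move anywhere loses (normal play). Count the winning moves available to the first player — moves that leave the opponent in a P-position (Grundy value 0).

0

All stacks use S = {1, 3}:
G(0) = 0
G(1) = mex{0} = 1
G(2) = mex{1} = 0
G(3) = mex{0,0} = 1
G(4) = mex{1,1} = 0
G(5) = mex{0,0} = 1
G(6) = mex{1,1} = 0
G(7) = mex{0,0} = 1
G(8) = mex{1,1} = 0
G(9) = mex{0,0} = 1
G(10) = mex{1,1} = 0
G(11) = mex{0,0} = 1
G(12) = mex{1,1} = 0
G(13) = mex{0,0} = 1
G(14) = mex{1,1} = 0
G(15) = mex{0,0} = 1
G(16) = mex{1,1} = 0
G(17) = mex{0,0} = 1
G(18) = mex{1,1} = 0
G(19) = mex{0,0} = 1
G(20) = mex{1,1} = 0
G(21) = mex{0,0} = 1
G(22) = mex{1,1} = 0
Stack A: G(22) = 0.
Stack B: G(14) = 0.
Combined Grundy value = 0 ⊕ 0 = 0.
A winning move leaves total XOR = 0, i.e. changes one component's Grundy value g to g ⊕ X where X is the current total.
Stack A: target g' = 0⊕0 = 0, but every legal move changes the Grundy value (mex property), so 0 moves.
Stack B: target g' = 0⊕0 = 0, but every legal move changes the Grundy value (mex property), so 0 moves.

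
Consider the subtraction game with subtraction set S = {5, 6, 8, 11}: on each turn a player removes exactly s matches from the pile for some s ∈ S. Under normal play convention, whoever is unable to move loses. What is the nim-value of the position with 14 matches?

n :  0  1  2  3  4  5  6  7  8  9 10 11 12 13 14
G :  0  0  0  0  0  1  1  1  1  1  2  2  2  2  2

2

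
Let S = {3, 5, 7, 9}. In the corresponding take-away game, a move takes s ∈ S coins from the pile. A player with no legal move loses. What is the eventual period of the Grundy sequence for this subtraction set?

n :  0  1  2  3  4  5  6  7  8  9 10 11 12 13 14 15 16 17 18 19 20 21 22 23 24 25
G :  0  0  0  1  1  1  2  2  2  3  3  3  0  0  0  1  1  1  2  2  2  3  3  3  0  0
G(n+12) = G(n) holds for n = 0,…,8 (a full window of length max(S) = 9), so the sequence is purely periodic with period 12.

12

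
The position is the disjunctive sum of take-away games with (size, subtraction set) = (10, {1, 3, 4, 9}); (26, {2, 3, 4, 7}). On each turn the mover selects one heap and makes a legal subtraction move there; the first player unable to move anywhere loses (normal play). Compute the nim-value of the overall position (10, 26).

1

Heap A, S = {1, 3, 4, 9}:
n :  0  1  2  3  4  5  6  7  8  9 10
G :  0  1  0  1  2  3  2  0  1  4  3
G_A(10) = 3.
Heap B, S = {2, 3, 4, 7}:
n :  0  1  2  3  4  5  6  7  8  9 10 11 12 13 14 15 16 17 18 19 20 21 22 23 24 25 26
G :  0  0  1  1  2  2  0  3  1  4  2  0  0  1  1  2  2  0  3  1  4  2  0  0  1  1  2
G_B(26) = 2.
Combined Grundy value = 3 ⊕ 2 = 1.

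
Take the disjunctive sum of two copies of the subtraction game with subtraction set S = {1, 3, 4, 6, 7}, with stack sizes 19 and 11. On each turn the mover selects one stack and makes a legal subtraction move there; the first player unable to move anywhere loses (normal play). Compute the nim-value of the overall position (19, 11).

All stacks use S = {1, 3, 4, 6, 7}:
n :  0  1  2  3  4  5  6  7  8  9 10 11 12 13 14 15 16 17 18 19
G :  0  1  0  1  2  3  2  3  4  5  0  1  0  1  2  3  2  3  4  5
Stack A: G(19) = 5.
Stack B: G(11) = 1.
Combined Grundy value = 5 ⊕ 1 = 4.

4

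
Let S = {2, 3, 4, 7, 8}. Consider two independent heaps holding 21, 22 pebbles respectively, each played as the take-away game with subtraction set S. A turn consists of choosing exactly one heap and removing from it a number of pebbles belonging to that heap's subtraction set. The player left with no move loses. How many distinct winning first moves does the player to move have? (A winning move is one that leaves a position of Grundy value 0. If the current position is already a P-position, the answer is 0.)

All heaps use S = {2, 3, 4, 7, 8}:
n :  0  1  2  3  4  5  6  7  8  9 10 11 12 13 14 15 16 17 18 19 20 21 22
G :  0  0  1  1  2  2  0  3  1  4  2  0  0  1  1  2  2  0  3  1  4  2  0
Heap A: G(21) = 2.
Heap B: G(22) = 0.
Combined Grundy value = 2 ⊕ 0 = 2.
A winning move leaves total XOR = 0, i.e. changes one component's Grundy value g to g ⊕ X where X is the current total.
Heap A: need g' = 2⊕2 = 0. Options: 21−2→G=1, 21−3→G=3, 21−4→G=0, 21−7→G=1, 21−8→G=1. Hits: 1.
Heap B: need g' = 0⊕2 = 2. Options: 22−2→G=4, 22−3→G=1, 22−4→G=3, 22−7→G=2, 22−8→G=1. Hits: 1.

2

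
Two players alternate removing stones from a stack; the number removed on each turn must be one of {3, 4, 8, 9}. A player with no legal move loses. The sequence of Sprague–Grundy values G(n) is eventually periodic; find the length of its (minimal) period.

n :  0  1  2  3  4  5  6  7  8  9 10 11 12 13 14 15 16 17 18 19 20 21 22 23 24 25
G :  0  0  0  1  1  1  2  0  2  3  1  3  0  0  0  1  1  1  2  0  2  3  1  3  0  0
G(n+12) = G(n) holds for n = 0,…,8 (a full window of length max(S) = 9), so the sequence is purely periodic with period 12.

12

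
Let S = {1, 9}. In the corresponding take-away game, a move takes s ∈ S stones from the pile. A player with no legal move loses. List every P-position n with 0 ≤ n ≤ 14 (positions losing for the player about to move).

G(0) = 0
G(1) = mex{0} = 1
G(2) = mex{1} = 0
G(3) = mex{0} = 1
G(4) = mex{1} = 0
G(5) = mex{0} = 1
G(6) = mex{1} = 0
G(7) = mex{0} = 1
G(8) = mex{1} = 0
G(9) = mex{0,0} = 1
G(10) = mex{1,1} = 0
G(11) = mex{0,0} = 1
G(12) = mex{1,1} = 0
G(13) = mex{0,0} = 1
G(14) = mex{1,1} = 0
P-positions are exactly the n with G(n) = 0.

0, 2, 4, 6, 8, 10, 12, 14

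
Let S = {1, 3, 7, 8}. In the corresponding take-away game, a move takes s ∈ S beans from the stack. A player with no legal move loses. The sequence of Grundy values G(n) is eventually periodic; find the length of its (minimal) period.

15

G(0) = 0
G(1) = mex{0} = 1
G(2) = mex{1} = 0
G(3) = mex{0,0} = 1
G(4) = mex{1,1} = 0
G(5) = mex{0,0} = 1
G(6) = mex{1,1} = 0
G(7) = mex{0,0,0} = 1
G(8) = mex{1,1,1,0} = 2
G(9) = mex{2,0,0,1} = 3
G(10) = mex{3,1,1,0} = 2
G(11) = mex{2,2,0,1} = 3
G(12) = mex{3,3,1,0} = 2
G(13) = mex{2,2,0,1} = 3
G(14) = mex{3,3,1,0} = 2
G(15) = mex{2,2,2,1} = 0
G(16) = mex{0,3,3,2} = 1
G(17) = mex{1,2,2,3} = 0
G(18) = mex{0,0,3,2} = 1
G(19) = mex{1,1,2,3} = 0
G(20) = mex{0,0,3,2} = 1
G(21) = mex{1,1,2,3} = 0
G(22) = mex{0,0,0,2} = 1
G(23) = mex{1,1,1,0} = 2
G(24) = mex{2,0,0,1} = 3
G(25) = mex{3,1,1,0} = 2
G(26) = mex{2,2,0,1} = 3
G(27) = mex{3,3,1,0} = 2
G(28) = mex{2,2,0,1} = 3
G(29) = mex{3,3,1,0} = 2
G(30) = mex{2,2,2,1} = 0
G(31) = mex{0,3,3,2} = 1
G(n+15) = G(n) holds for n = 0,…,7 (a full window of length max(S) = 8), so the sequence is purely periodic with period 15.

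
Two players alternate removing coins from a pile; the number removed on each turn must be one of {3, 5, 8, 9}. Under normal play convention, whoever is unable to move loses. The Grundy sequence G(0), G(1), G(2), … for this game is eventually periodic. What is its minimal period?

n :  0  1  2  3  4  5  6  7  8  9 10 11 12 13 14 15 16 17 18 19 20 21 22 23 24 25
G :  0  0  0  1  1  1  2  2  2  3  3  3  0  0  0  1  1  1  2  2  2  3  3  3  0  0
G(n+12) = G(n) holds for n = 0,…,8 (a full window of length max(S) = 9), so the sequence is purely periodic with period 12.

12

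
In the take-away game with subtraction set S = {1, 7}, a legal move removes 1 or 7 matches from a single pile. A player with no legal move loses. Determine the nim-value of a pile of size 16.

n :  0  1  2  3  4  5  6  7  8  9 10 11 12 13 14 15 16
G :  0  1  0  1  0  1  0  1  0  1  0  1  0  1  0  1  0

0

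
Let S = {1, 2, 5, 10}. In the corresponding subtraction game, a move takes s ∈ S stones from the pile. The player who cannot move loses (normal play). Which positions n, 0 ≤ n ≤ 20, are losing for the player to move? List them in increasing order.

0, 3, 6, 9, 12, 15, 18

n :  0  1  2  3  4  5  6  7  8  9 10 11 12 13 14 15 16 17 18 19 20
G :  0  1  2  0  1  2  0  1  2  0  1  2  0  1  2  0  1  2  0  1  2
P-positions are exactly the n with G(n) = 0.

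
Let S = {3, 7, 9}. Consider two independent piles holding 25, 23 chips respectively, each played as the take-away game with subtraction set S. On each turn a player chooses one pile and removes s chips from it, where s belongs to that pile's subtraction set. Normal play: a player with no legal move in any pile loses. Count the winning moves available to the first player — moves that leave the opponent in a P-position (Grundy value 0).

All piles use S = {3, 7, 9}:
n :  0  1  2  3  4  5  6  7  8  9 10 11 12 13 14 15 16 17 18 19 20 21 22 23 24 25
G :  0  0  0  1  1  1  0  2  2  1  3  3  0  2  0  1  0  1  0  1  0  1  0  1  0  1
Pile A: G(25) = 1.
Pile B: G(23) = 1.
Combined Grundy value = 1 ⊕ 1 = 0.
A winning move leaves total XOR = 0, i.e. changes one component's Grundy value g to g ⊕ X where X is the current total.
Pile A: target g' = 1⊕0 = 1, but every legal move changes the Grundy value (mex property), so 0 moves.
Pile B: target g' = 1⊕0 = 1, but every legal move changes the Grundy value (mex property), so 0 moves.

0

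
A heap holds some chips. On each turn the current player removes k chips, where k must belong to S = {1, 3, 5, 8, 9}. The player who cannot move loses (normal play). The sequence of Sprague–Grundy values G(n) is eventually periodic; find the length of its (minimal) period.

G(0) = 0
G(1) = mex{0} = 1
G(2) = mex{1} = 0
G(3) = mex{0,0} = 1
G(4) = mex{1,1} = 0
G(5) = mex{0,0,0} = 1
G(6) = mex{1,1,1} = 0
G(7) = mex{0,0,0} = 1
G(8) = mex{1,1,1,0} = 2
G(9) = mex{2,0,0,1,0} = 3
G(10) = mex{3,1,1,0,1} = 2
G(11) = mex{2,2,0,1,0} = 3
G(12) = mex{3,3,1,0,1} = 2
G(13) = mex{2,2,2,1,0} = 3
G(14) = mex{3,3,3,0,1} = 2
G(15) = mex{2,2,2,1,0} = 3
G(16) = mex{3,3,3,2,1} = 0
G(17) = mex{0,2,2,3,2} = 1
G(18) = mex{1,3,3,2,3} = 0
G(19) = mex{0,0,2,3,2} = 1
G(20) = mex{1,1,3,2,3} = 0
G(21) = mex{0,0,0,3,2} = 1
G(22) = mex{1,1,1,2,3} = 0
G(23) = mex{0,0,0,3,2} = 1
G(24) = mex{1,1,1,0,3} = 2
G(25) = mex{2,0,0,1,0} = 3
G(26) = mex{3,1,1,0,1} = 2
G(27) = mex{2,2,0,1,0} = 3
G(28) = mex{3,3,1,0,1} = 2
G(29) = mex{2,2,2,1,0} = 3
G(30) = mex{3,3,3,0,1} = 2
G(31) = mex{2,2,2,1,0} = 3
G(32) = mex{3,3,3,2,1} = 0
G(33) = mex{0,2,2,3,2} = 1
G(n+16) = G(n) holds for n = 0,…,8 (a full window of length max(S) = 9), so the sequence is purely periodic with period 16.

16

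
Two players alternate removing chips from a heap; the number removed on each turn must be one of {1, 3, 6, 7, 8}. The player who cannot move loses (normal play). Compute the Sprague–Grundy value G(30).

G(0) = 0
G(1) = mex{0} = 1
G(2) = mex{1} = 0
G(3) = mex{0,0} = 1
G(4) = mex{1,1} = 0
G(5) = mex{0,0} = 1
G(6) = mex{1,1,0} = 2
G(7) = mex{2,0,1,0} = 3
G(8) = mex{3,1,0,1,0} = 2
G(9) = mex{2,2,1,0,1} = 3
G(10) = mex{3,3,0,1,0} = 2
G(11) = mex{2,2,1,0,1} = 3
G(12) = mex{3,3,2,1,0} = 4
G(13) = mex{4,2,3,2,1} = 0
G(14) = mex{0,3,2,3,2} = 1
G(15) = mex{1,4,3,2,3} = 0
G(16) = mex{0,0,2,3,2} = 1
G(17) = mex{1,1,3,2,3} = 0
G(18) = mex{0,0,4,3,2} = 1
G(19) = mex{1,1,0,4,3} = 2
G(20) = mex{2,0,1,0,4} = 3
G(21) = mex{3,1,0,1,0} = 2
G(22) = mex{2,2,1,0,1} = 3
G(23) = mex{3,3,0,1,0} = 2
G(24) = mex{2,2,1,0,1} = 3
G(25) = mex{3,3,2,1,0} = 4
G(26) = mex{4,2,3,2,1} = 0
G(27) = mex{0,3,2,3,2} = 1
G(28) = mex{1,4,3,2,3} = 0
G(29) = mex{0,0,2,3,2} = 1
G(30) = mex{1,1,3,2,3} = 0

0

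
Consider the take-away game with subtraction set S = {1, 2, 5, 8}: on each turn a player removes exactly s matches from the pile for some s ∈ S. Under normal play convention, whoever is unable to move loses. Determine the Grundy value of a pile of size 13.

1

G(0) = 0
G(1) = mex{0} = 1
G(2) = mex{1,0} = 2
G(3) = mex{2,1} = 0
G(4) = mex{0,2} = 1
G(5) = mex{1,0,0} = 2
G(6) = mex{2,1,1} = 0
G(7) = mex{0,2,2} = 1
G(8) = mex{1,0,0,0} = 2
G(9) = mex{2,1,1,1} = 0
G(10) = mex{0,2,2,2} = 1
G(11) = mex{1,0,0,0} = 2
G(12) = mex{2,1,1,1} = 0
G(13) = mex{0,2,2,2} = 1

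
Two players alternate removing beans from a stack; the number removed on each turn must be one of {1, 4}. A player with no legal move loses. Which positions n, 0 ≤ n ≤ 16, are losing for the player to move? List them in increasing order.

n :  0  1  2  3  4  5  6  7  8  9 10 11 12 13 14 15 16
G :  0  1  0  1  2  0  1  0  1  2  0  1  0  1  2  0  1
P-positions are exactly the n with G(n) = 0.

0, 2, 5, 7, 10, 12, 15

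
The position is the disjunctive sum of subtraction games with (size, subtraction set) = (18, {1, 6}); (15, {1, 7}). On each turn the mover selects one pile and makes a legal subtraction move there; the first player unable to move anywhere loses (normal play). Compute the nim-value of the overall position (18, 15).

Pile A, S = {1, 6}:
G(0) = 0
G(1) = mex{0} = 1
G(2) = mex{1} = 0
G(3) = mex{0} = 1
G(4) = mex{1} = 0
G(5) = mex{0} = 1
G(6) = mex{1,0} = 2
G(7) = mex{2,1} = 0
G(8) = mex{0,0} = 1
G(9) = mex{1,1} = 0
G(10) = mex{0,0} = 1
G(11) = mex{1,1} = 0
G(12) = mex{0,2} = 1
G(13) = mex{1,0} = 2
G(14) = mex{2,1} = 0
G(15) = mex{0,0} = 1
G(16) = mex{1,1} = 0
G(17) = mex{0,0} = 1
G(18) = mex{1,1} = 0
G_A(18) = 0.
Pile B, S = {1, 7}:
G(0) = 0
G(1) = mex{0} = 1
G(2) = mex{1} = 0
G(3) = mex{0} = 1
G(4) = mex{1} = 0
G(5) = mex{0} = 1
G(6) = mex{1} = 0
G(7) = mex{0,0} = 1
G(8) = mex{1,1} = 0
G(9) = mex{0,0} = 1
G(10) = mex{1,1} = 0
G(11) = mex{0,0} = 1
G(12) = mex{1,1} = 0
G(13) = mex{0,0} = 1
G(14) = mex{1,1} = 0
G(15) = mex{0,0} = 1
G_B(15) = 1.
Combined Grundy value = 0 ⊕ 1 = 1.

1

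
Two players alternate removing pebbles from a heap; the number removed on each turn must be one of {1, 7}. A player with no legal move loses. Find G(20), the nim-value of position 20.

n :  0  1  2  3  4  5  6  7  8  9 10 11 12 13 14 15 16 17 18 19 20
G :  0  1  0  1  0  1  0  1  0  1  0  1  0  1  0  1  0  1  0  1  0

0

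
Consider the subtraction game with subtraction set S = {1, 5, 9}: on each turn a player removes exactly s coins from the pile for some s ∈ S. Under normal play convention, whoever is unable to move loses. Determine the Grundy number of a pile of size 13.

1

G(0) = 0
G(1) = mex{0} = 1
G(2) = mex{1} = 0
G(3) = mex{0} = 1
G(4) = mex{1} = 0
G(5) = mex{0,0} = 1
G(6) = mex{1,1} = 0
G(7) = mex{0,0} = 1
G(8) = mex{1,1} = 0
G(9) = mex{0,0,0} = 1
G(10) = mex{1,1,1} = 0
G(11) = mex{0,0,0} = 1
G(12) = mex{1,1,1} = 0
G(13) = mex{0,0,0} = 1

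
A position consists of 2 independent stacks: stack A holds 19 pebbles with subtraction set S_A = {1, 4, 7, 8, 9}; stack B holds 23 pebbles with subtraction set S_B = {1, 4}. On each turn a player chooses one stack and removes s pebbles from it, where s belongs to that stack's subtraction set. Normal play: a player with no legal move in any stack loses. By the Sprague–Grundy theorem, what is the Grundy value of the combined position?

3

Stack A, S = {1, 4, 7, 8, 9}:
G(0) = 0
G(1) = mex{0} = 1
G(2) = mex{1} = 0
G(3) = mex{0} = 1
G(4) = mex{1,0} = 2
G(5) = mex{2,1} = 0
G(6) = mex{0,0} = 1
G(7) = mex{1,1,0} = 2
G(8) = mex{2,2,1,0} = 3
G(9) = mex{3,0,0,1,0} = 2
G(10) = mex{2,1,1,0,1} = 3
G(11) = mex{3,2,2,1,0} = 4
G(12) = mex{4,3,0,2,1} = 5
G(13) = mex{5,2,1,0,2} = 3
G(14) = mex{3,3,2,1,0} = 4
G(15) = mex{4,4,3,2,1} = 0
G(16) = mex{0,5,2,3,2} = 1
G(17) = mex{1,3,3,2,3} = 0
G(18) = mex{0,4,4,3,2} = 1
G(19) = mex{1,0,5,4,3} = 2
G_A(19) = 2.
Stack B, S = {1, 4}:
n :  0  1  2  3  4  5  6  7  8  9 10 11 12 13 14 15 16 17 18 19 20 21 22 23
G :  0  1  0  1  2  0  1  0  1  2  0  1  0  1  2  0  1  0  1  2  0  1  0  1
G_B(23) = 1.
Combined Grundy value = 2 ⊕ 1 = 3.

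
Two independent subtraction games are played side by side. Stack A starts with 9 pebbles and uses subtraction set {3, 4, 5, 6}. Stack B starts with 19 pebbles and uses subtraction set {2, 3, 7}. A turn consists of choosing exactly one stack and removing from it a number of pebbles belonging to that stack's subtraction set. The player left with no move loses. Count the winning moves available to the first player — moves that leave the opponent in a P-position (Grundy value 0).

2

Stack A, S = {3, 4, 5, 6}:
G(0) = 0
G(1) = mex{} = 0
G(2) = mex{} = 0
G(3) = mex{0} = 1
G(4) = mex{0,0} = 1
G(5) = mex{0,0,0} = 1
G(6) = mex{1,0,0,0} = 2
G(7) = mex{1,1,0,0} = 2
G(8) = mex{1,1,1,0} = 2
G(9) = mex{2,1,1,1} = 0
G_A(9) = 0.
Stack B, S = {2, 3, 7}:
G(0) = 0
G(1) = mex{} = 0
G(2) = mex{0} = 1
G(3) = mex{0,0} = 1
G(4) = mex{1,0} = 2
G(5) = mex{1,1} = 0
G(6) = mex{2,1} = 0
G(7) = mex{0,2,0} = 1
G(8) = mex{0,0,0} = 1
G(9) = mex{1,0,1} = 2
G(10) = mex{1,1,1} = 0
G(11) = mex{2,1,2} = 0
G(12) = mex{0,2,0} = 1
G(13) = mex{0,0,0} = 1
G(14) = mex{1,0,1} = 2
G(15) = mex{1,1,1} = 0
G(16) = mex{2,1,2} = 0
G(17) = mex{0,2,0} = 1
G(18) = mex{0,0,0} = 1
G(19) = mex{1,0,1} = 2
G_B(19) = 2.
Combined Grundy value = 0 ⊕ 2 = 2.
A winning move leaves total XOR = 0, i.e. changes one component's Grundy value g to g ⊕ X where X is the current total.
Stack A: need g' = 0⊕2 = 2. Options: 9−3→G=2, 9−4→G=1, 9−5→G=1, 9−6→G=1. Hits: 1.
Stack B: need g' = 2⊕2 = 0. Options: 19−2→G=1, 19−3→G=0, 19−7→G=1. Hits: 1.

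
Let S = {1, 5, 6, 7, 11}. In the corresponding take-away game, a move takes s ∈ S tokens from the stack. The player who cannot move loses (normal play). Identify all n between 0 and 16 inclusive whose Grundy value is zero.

0, 2, 4, 12, 14, 16

n :  0  1  2  3  4  5  6  7  8  9 10 11 12 13 14 15 16
G :  0  1  0  1  0  1  2  3  2  3  2  3  0  1  0  1  0
P-positions are exactly the n with G(n) = 0.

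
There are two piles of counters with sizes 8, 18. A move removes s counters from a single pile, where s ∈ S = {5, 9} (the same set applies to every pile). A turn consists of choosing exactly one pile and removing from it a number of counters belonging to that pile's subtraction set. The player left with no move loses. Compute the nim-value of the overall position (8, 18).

All piles use S = {5, 9}:
n :  0  1  2  3  4  5  6  7  8  9 10 11 12 13 14 15 16 17 18
G :  0  0  0  0  0  1  1  1  1  1  2  2  2  2  0  0  0  0  0
Pile A: G(8) = 1.
Pile B: G(18) = 0.
Combined Grundy value = 1 ⊕ 0 = 1.

1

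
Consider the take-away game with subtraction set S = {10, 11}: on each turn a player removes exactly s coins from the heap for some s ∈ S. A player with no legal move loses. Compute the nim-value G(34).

G(0) = 0
G(1) = mex{} = 0
G(2) = mex{} = 0
G(3) = mex{} = 0
G(4) = mex{} = 0
G(5) = mex{} = 0
G(6) = mex{} = 0
G(7) = mex{} = 0
G(8) = mex{} = 0
G(9) = mex{} = 0
G(10) = mex{0} = 1
G(11) = mex{0,0} = 1
G(12) = mex{0,0} = 1
G(13) = mex{0,0} = 1
G(14) = mex{0,0} = 1
G(15) = mex{0,0} = 1
G(16) = mex{0,0} = 1
G(17) = mex{0,0} = 1
G(18) = mex{0,0} = 1
G(19) = mex{0,0} = 1
G(20) = mex{1,0} = 2
G(21) = mex{1,1} = 0
G(22) = mex{1,1} = 0
G(23) = mex{1,1} = 0
G(24) = mex{1,1} = 0
G(25) = mex{1,1} = 0
G(26) = mex{1,1} = 0
G(27) = mex{1,1} = 0
G(28) = mex{1,1} = 0
G(29) = mex{1,1} = 0
G(30) = mex{2,1} = 0
G(31) = mex{0,2} = 1
G(32) = mex{0,0} = 1
G(33) = mex{0,0} = 1
G(34) = mex{0,0} = 1

1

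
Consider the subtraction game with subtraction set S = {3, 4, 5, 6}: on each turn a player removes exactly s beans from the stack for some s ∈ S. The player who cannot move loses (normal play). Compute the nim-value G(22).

G(0) = 0
G(1) = mex{} = 0
G(2) = mex{} = 0
G(3) = mex{0} = 1
G(4) = mex{0,0} = 1
G(5) = mex{0,0,0} = 1
G(6) = mex{1,0,0,0} = 2
G(7) = mex{1,1,0,0} = 2
G(8) = mex{1,1,1,0} = 2
G(9) = mex{2,1,1,1} = 0
G(10) = mex{2,2,1,1} = 0
G(11) = mex{2,2,2,1} = 0
G(12) = mex{0,2,2,2} = 1
G(13) = mex{0,0,2,2} = 1
G(14) = mex{0,0,0,2} = 1
G(15) = mex{1,0,0,0} = 2
G(16) = mex{1,1,0,0} = 2
G(17) = mex{1,1,1,0} = 2
G(18) = mex{2,1,1,1} = 0
G(19) = mex{2,2,1,1} = 0
G(20) = mex{2,2,2,1} = 0
G(21) = mex{0,2,2,2} = 1
G(22) = mex{0,0,2,2} = 1

1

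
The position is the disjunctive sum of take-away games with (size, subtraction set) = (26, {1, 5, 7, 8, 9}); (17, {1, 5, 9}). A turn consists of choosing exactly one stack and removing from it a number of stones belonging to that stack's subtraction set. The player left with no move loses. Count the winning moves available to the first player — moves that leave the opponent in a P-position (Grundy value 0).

3

Stack A, S = {1, 5, 7, 8, 9}:
n :  0  1  2  3  4  5  6  7  8  9 10 11 12 13 14 15 16 17 18 19 20 21 22 23 24 25 26
G :  0  1  0  1  0  1  0  1  2  3  2  3  2  3  2  3  0  1  0  1  0  1  0  1  2  3  2
G_A(26) = 2.
Stack B, S = {1, 5, 9}:
G(0) = 0
G(1) = mex{0} = 1
G(2) = mex{1} = 0
G(3) = mex{0} = 1
G(4) = mex{1} = 0
G(5) = mex{0,0} = 1
G(6) = mex{1,1} = 0
G(7) = mex{0,0} = 1
G(8) = mex{1,1} = 0
G(9) = mex{0,0,0} = 1
G(10) = mex{1,1,1} = 0
G(11) = mex{0,0,0} = 1
G(12) = mex{1,1,1} = 0
G(13) = mex{0,0,0} = 1
G(14) = mex{1,1,1} = 0
G(15) = mex{0,0,0} = 1
G(16) = mex{1,1,1} = 0
G(17) = mex{0,0,0} = 1
G_B(17) = 1.
Combined Grundy value = 2 ⊕ 1 = 3.
A winning move leaves total XOR = 0, i.e. changes one component's Grundy value g to g ⊕ X where X is the current total.
Stack A: need g' = 2⊕3 = 1. Options: 26−1→G=3, 26−5→G=1, 26−7→G=1, 26−8→G=0, 26−9→G=1. Hits: 3.
Stack B: need g' = 1⊕3 = 2. Options: 17−1→G=0, 17−5→G=0, 17−9→G=0. Hits: 0.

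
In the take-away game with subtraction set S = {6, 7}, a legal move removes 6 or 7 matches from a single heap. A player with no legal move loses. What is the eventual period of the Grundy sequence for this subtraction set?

G(0) = 0
G(1) = mex{} = 0
G(2) = mex{} = 0
G(3) = mex{} = 0
G(4) = mex{} = 0
G(5) = mex{} = 0
G(6) = mex{0} = 1
G(7) = mex{0,0} = 1
G(8) = mex{0,0} = 1
G(9) = mex{0,0} = 1
G(10) = mex{0,0} = 1
G(11) = mex{0,0} = 1
G(12) = mex{1,0} = 2
G(13) = mex{1,1} = 0
G(14) = mex{1,1} = 0
G(15) = mex{1,1} = 0
G(16) = mex{1,1} = 0
G(17) = mex{1,1} = 0
G(18) = mex{2,1} = 0
G(19) = mex{0,2} = 1
G(20) = mex{0,0} = 1
G(21) = mex{0,0} = 1
G(22) = mex{0,0} = 1
G(23) = mex{0,0} = 1
G(24) = mex{0,0} = 1
G(25) = mex{1,0} = 2
G(26) = mex{1,1} = 0
G(27) = mex{1,1} = 0
G(n+13) = G(n) holds for n = 0,…,6 (a full window of length max(S) = 7), so the sequence is purely periodic with period 13.

13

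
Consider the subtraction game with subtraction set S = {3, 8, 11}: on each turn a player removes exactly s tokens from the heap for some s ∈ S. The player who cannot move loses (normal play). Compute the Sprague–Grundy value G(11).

G(0) = 0
G(1) = mex{} = 0
G(2) = mex{} = 0
G(3) = mex{0} = 1
G(4) = mex{0} = 1
G(5) = mex{0} = 1
G(6) = mex{1} = 0
G(7) = mex{1} = 0
G(8) = mex{1,0} = 2
G(9) = mex{0,0} = 1
G(10) = mex{0,0} = 1
G(11) = mex{2,1,0} = 3

3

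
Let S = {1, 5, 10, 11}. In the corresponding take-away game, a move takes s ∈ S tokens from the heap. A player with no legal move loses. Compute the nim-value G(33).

3

n :  0  1  2  3  4  5  6  7  8  9 10 11 12 13 14 15 16 17 18 19 20 21 22 23 24 25 26 27 28 29 30 31 32 33
G :  0  1  0  1  0  1  0  1  0  1  2  3  2  3  2  3  2  3  2  3  0  1  0  1  0  1  0  1  0  1  2  3  2  3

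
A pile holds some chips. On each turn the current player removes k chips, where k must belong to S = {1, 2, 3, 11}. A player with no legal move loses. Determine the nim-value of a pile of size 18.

n :  0  1  2  3  4  5  6  7  8  9 10 11 12 13 14 15 16 17 18
G :  0  1  2  3  0  1  2  3  0  1  2  3  0  1  2  3  0  1  2

2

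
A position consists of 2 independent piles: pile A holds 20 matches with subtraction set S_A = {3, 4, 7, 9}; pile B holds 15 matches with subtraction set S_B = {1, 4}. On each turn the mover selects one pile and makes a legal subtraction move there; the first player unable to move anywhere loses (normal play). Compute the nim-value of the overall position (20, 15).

2

Pile A, S = {3, 4, 7, 9}:
n :  0  1  2  3  4  5  6  7  8  9 10 11 12 13 14 15 16 17 18 19 20
G :  0  0  0  1  1  1  2  2  2  3  3  3  0  0  0  1  1  1  2  2  2
G_A(20) = 2.
Pile B, S = {1, 4}:
G(0) = 0
G(1) = mex{0} = 1
G(2) = mex{1} = 0
G(3) = mex{0} = 1
G(4) = mex{1,0} = 2
G(5) = mex{2,1} = 0
G(6) = mex{0,0} = 1
G(7) = mex{1,1} = 0
G(8) = mex{0,2} = 1
G(9) = mex{1,0} = 2
G(10) = mex{2,1} = 0
G(11) = mex{0,0} = 1
G(12) = mex{1,1} = 0
G(13) = mex{0,2} = 1
G(14) = mex{1,0} = 2
G(15) = mex{2,1} = 0
G_B(15) = 0.
Combined Grundy value = 2 ⊕ 0 = 2.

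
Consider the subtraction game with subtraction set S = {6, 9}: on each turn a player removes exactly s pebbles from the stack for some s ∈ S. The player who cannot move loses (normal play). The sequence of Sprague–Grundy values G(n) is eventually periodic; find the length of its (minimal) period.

G(0) = 0
G(1) = mex{} = 0
G(2) = mex{} = 0
G(3) = mex{} = 0
G(4) = mex{} = 0
G(5) = mex{} = 0
G(6) = mex{0} = 1
G(7) = mex{0} = 1
G(8) = mex{0} = 1
G(9) = mex{0,0} = 1
G(10) = mex{0,0} = 1
G(11) = mex{0,0} = 1
G(12) = mex{1,0} = 2
G(13) = mex{1,0} = 2
G(14) = mex{1,0} = 2
G(15) = mex{1,1} = 0
G(16) = mex{1,1} = 0
G(17) = mex{1,1} = 0
G(18) = mex{2,1} = 0
G(19) = mex{2,1} = 0
G(20) = mex{2,1} = 0
G(21) = mex{0,2} = 1
G(22) = mex{0,2} = 1
G(23) = mex{0,2} = 1
G(24) = mex{0,0} = 1
G(25) = mex{0,0} = 1
G(26) = mex{0,0} = 1
G(27) = mex{1,0} = 2
G(28) = mex{1,0} = 2
G(29) = mex{1,0} = 2
G(30) = mex{1,1} = 0
G(31) = mex{1,1} = 0
G(n+15) = G(n) holds for n = 0,…,8 (a full window of length max(S) = 9), so the sequence is purely periodic with period 15.

15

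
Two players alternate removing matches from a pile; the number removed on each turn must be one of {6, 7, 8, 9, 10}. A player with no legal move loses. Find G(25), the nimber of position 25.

1

G(0) = 0
G(1) = mex{} = 0
G(2) = mex{} = 0
G(3) = mex{} = 0
G(4) = mex{} = 0
G(5) = mex{} = 0
G(6) = mex{0} = 1
G(7) = mex{0,0} = 1
G(8) = mex{0,0,0} = 1
G(9) = mex{0,0,0,0} = 1
G(10) = mex{0,0,0,0,0} = 1
G(11) = mex{0,0,0,0,0} = 1
G(12) = mex{1,0,0,0,0} = 2
G(13) = mex{1,1,0,0,0} = 2
G(14) = mex{1,1,1,0,0} = 2
G(15) = mex{1,1,1,1,0} = 2
G(16) = mex{1,1,1,1,1} = 0
G(17) = mex{1,1,1,1,1} = 0
G(18) = mex{2,1,1,1,1} = 0
G(19) = mex{2,2,1,1,1} = 0
G(20) = mex{2,2,2,1,1} = 0
G(21) = mex{2,2,2,2,1} = 0
G(22) = mex{0,2,2,2,2} = 1
G(23) = mex{0,0,2,2,2} = 1
G(24) = mex{0,0,0,2,2} = 1
G(25) = mex{0,0,0,0,2} = 1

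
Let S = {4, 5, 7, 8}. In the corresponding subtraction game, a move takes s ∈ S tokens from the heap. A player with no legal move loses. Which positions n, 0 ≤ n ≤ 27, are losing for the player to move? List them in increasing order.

n :  0  1  2  3  4  5  6  7  8  9 10 11 12 13 14 15 16 17 18 19 20 21 22 23 24 25 26 27
G :  0  0  0  0  1  1  1  1  2  2  2  2  0  0  0  0  1  1  1  1  2  2  2  2  0  0  0  0
P-positions are exactly the n with G(n) = 0.

0, 1, 2, 3, 12, 13, 14, 15, 24, 25, 26, 27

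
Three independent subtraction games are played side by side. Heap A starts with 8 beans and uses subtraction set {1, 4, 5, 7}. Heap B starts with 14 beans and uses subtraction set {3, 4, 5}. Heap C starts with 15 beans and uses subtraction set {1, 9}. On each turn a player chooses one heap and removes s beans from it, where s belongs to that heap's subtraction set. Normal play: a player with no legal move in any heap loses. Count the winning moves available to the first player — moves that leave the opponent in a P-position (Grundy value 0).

2

Heap A, S = {1, 4, 5, 7}:
n : 0 1 2 3 4 5 6 7 8
G : 0 1 0 1 2 3 2 3 0
G_A(8) = 0.
Heap B, S = {3, 4, 5}:
G(0) = 0
G(1) = mex{} = 0
G(2) = mex{} = 0
G(3) = mex{0} = 1
G(4) = mex{0,0} = 1
G(5) = mex{0,0,0} = 1
G(6) = mex{1,0,0} = 2
G(7) = mex{1,1,0} = 2
G(8) = mex{1,1,1} = 0
G(9) = mex{2,1,1} = 0
G(10) = mex{2,2,1} = 0
G(11) = mex{0,2,2} = 1
G(12) = mex{0,0,2} = 1
G(13) = mex{0,0,0} = 1
G(14) = mex{1,0,0} = 2
G_B(14) = 2.
Heap C, S = {1, 9}:
n :  0  1  2  3  4  5  6  7  8  9 10 11 12 13 14 15
G :  0  1  0  1  0  1  0  1  0  1  0  1  0  1  0  1
G_C(15) = 1.
Combined Grundy value = 0 ⊕ 2 ⊕ 1 = 3.
A winning move leaves total XOR = 0, i.e. changes one component's Grundy value g to g ⊕ X where X is the current total.
Heap A: need g' = 0⊕3 = 3. Options: 8−1→G=3, 8−4→G=2, 8−5→G=1, 8−7→G=1. Hits: 1.
Heap B: need g' = 2⊕3 = 1. Options: 14−3→G=1, 14−4→G=0, 14−5→G=0. Hits: 1.
Heap C: need g' = 1⊕3 = 2. Options: 15−1→G=0, 15−9→G=0. Hits: 0.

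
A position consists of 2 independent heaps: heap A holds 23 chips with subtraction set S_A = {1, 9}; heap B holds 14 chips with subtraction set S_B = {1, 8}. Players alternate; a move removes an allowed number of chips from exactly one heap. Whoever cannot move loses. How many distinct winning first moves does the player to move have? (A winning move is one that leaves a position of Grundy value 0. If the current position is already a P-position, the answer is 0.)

Heap A, S = {1, 9}:
G(0) = 0
G(1) = mex{0} = 1
G(2) = mex{1} = 0
G(3) = mex{0} = 1
G(4) = mex{1} = 0
G(5) = mex{0} = 1
G(6) = mex{1} = 0
G(7) = mex{0} = 1
G(8) = mex{1} = 0
G(9) = mex{0,0} = 1
G(10) = mex{1,1} = 0
G(11) = mex{0,0} = 1
G(12) = mex{1,1} = 0
G(13) = mex{0,0} = 1
G(14) = mex{1,1} = 0
G(15) = mex{0,0} = 1
G(16) = mex{1,1} = 0
G(17) = mex{0,0} = 1
G(18) = mex{1,1} = 0
G(19) = mex{0,0} = 1
G(20) = mex{1,1} = 0
G(21) = mex{0,0} = 1
G(22) = mex{1,1} = 0
G(23) = mex{0,0} = 1
G_A(23) = 1.
Heap B, S = {1, 8}:
n :  0  1  2  3  4  5  6  7  8  9 10 11 12 13 14
G :  0  1  0  1  0  1  0  1  2  0  1  0  1  0  1
G_B(14) = 1.
Combined Grundy value = 1 ⊕ 1 = 0.
A winning move leaves total XOR = 0, i.e. changes one component's Grundy value g to g ⊕ X where X is the current total.
Heap A: target g' = 1⊕0 = 1, but every legal move changes the Grundy value (mex property), so 0 moves.
Heap B: target g' = 1⊕0 = 1, but every legal move changes the Grundy value (mex property), so 0 moves.

0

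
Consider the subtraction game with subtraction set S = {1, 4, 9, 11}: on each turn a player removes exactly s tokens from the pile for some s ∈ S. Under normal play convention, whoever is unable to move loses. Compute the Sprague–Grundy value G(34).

G(0) = 0
G(1) = mex{0} = 1
G(2) = mex{1} = 0
G(3) = mex{0} = 1
G(4) = mex{1,0} = 2
G(5) = mex{2,1} = 0
G(6) = mex{0,0} = 1
G(7) = mex{1,1} = 0
G(8) = mex{0,2} = 1
G(9) = mex{1,0,0} = 2
G(10) = mex{2,1,1} = 0
G(11) = mex{0,0,0,0} = 1
G(12) = mex{1,1,1,1} = 0
G(13) = mex{0,2,2,0} = 1
G(14) = mex{1,0,0,1} = 2
G(15) = mex{2,1,1,2} = 0
G(16) = mex{0,0,0,0} = 1
G(17) = mex{1,1,1,1} = 0
G(18) = mex{0,2,2,0} = 1
G(19) = mex{1,0,0,1} = 2
G(20) = mex{2,1,1,2} = 0
G(21) = mex{0,0,0,0} = 1
G(22) = mex{1,1,1,1} = 0
G(23) = mex{0,2,2,0} = 1
G(24) = mex{1,0,0,1} = 2
G(25) = mex{2,1,1,2} = 0
G(26) = mex{0,0,0,0} = 1
G(27) = mex{1,1,1,1} = 0
G(28) = mex{0,2,2,0} = 1
G(29) = mex{1,0,0,1} = 2
G(30) = mex{2,1,1,2} = 0
G(31) = mex{0,0,0,0} = 1
G(32) = mex{1,1,1,1} = 0
G(33) = mex{0,2,2,0} = 1
G(34) = mex{1,0,0,1} = 2

2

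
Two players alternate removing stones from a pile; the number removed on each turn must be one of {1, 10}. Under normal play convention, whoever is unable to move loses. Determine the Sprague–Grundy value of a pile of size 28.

G(0) = 0
G(1) = mex{0} = 1
G(2) = mex{1} = 0
G(3) = mex{0} = 1
G(4) = mex{1} = 0
G(5) = mex{0} = 1
G(6) = mex{1} = 0
G(7) = mex{0} = 1
G(8) = mex{1} = 0
G(9) = mex{0} = 1
G(10) = mex{1,0} = 2
G(11) = mex{2,1} = 0
G(12) = mex{0,0} = 1
G(13) = mex{1,1} = 0
G(14) = mex{0,0} = 1
G(15) = mex{1,1} = 0
G(16) = mex{0,0} = 1
G(17) = mex{1,1} = 0
G(18) = mex{0,0} = 1
G(19) = mex{1,1} = 0
G(20) = mex{0,2} = 1
G(21) = mex{1,0} = 2
G(22) = mex{2,1} = 0
G(23) = mex{0,0} = 1
G(24) = mex{1,1} = 0
G(25) = mex{0,0} = 1
G(26) = mex{1,1} = 0
G(27) = mex{0,0} = 1
G(28) = mex{1,1} = 0

0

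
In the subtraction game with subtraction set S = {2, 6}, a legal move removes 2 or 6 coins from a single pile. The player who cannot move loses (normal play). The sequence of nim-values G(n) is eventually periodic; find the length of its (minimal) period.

G(0) = 0
G(1) = mex{} = 0
G(2) = mex{0} = 1
G(3) = mex{0} = 1
G(4) = mex{1} = 0
G(5) = mex{1} = 0
G(6) = mex{0,0} = 1
G(7) = mex{0,0} = 1
G(8) = mex{1,1} = 0
G(9) = mex{1,1} = 0
G(10) = mex{0,0} = 1
G(11) = mex{0,0} = 1
G(12) = mex{1,1} = 0
G(13) = mex{1,1} = 0
G(14) = mex{0,0} = 1
G(n+4) = G(n) holds for n = 0,…,5 (a full window of length max(S) = 6), so the sequence is purely periodic with period 4.

4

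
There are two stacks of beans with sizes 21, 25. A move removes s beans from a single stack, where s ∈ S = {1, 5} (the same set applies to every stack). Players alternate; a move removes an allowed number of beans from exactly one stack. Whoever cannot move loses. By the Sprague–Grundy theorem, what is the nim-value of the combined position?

0

All stacks use S = {1, 5}:
G(0) = 0
G(1) = mex{0} = 1
G(2) = mex{1} = 0
G(3) = mex{0} = 1
G(4) = mex{1} = 0
G(5) = mex{0,0} = 1
G(6) = mex{1,1} = 0
G(7) = mex{0,0} = 1
G(8) = mex{1,1} = 0
G(9) = mex{0,0} = 1
G(10) = mex{1,1} = 0
G(11) = mex{0,0} = 1
G(12) = mex{1,1} = 0
G(13) = mex{0,0} = 1
G(14) = mex{1,1} = 0
G(15) = mex{0,0} = 1
G(16) = mex{1,1} = 0
G(17) = mex{0,0} = 1
G(18) = mex{1,1} = 0
G(19) = mex{0,0} = 1
G(20) = mex{1,1} = 0
G(21) = mex{0,0} = 1
G(22) = mex{1,1} = 0
G(23) = mex{0,0} = 1
G(24) = mex{1,1} = 0
G(25) = mex{0,0} = 1
Stack A: G(21) = 1.
Stack B: G(25) = 1.
Combined Grundy value = 1 ⊕ 1 = 0.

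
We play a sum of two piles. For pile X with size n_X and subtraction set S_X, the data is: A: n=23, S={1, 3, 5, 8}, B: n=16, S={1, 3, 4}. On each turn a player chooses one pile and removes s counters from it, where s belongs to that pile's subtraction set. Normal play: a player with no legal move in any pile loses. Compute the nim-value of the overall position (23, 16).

Pile A, S = {1, 3, 5, 8}:
G(0) = 0
G(1) = mex{0} = 1
G(2) = mex{1} = 0
G(3) = mex{0,0} = 1
G(4) = mex{1,1} = 0
G(5) = mex{0,0,0} = 1
G(6) = mex{1,1,1} = 0
G(7) = mex{0,0,0} = 1
G(8) = mex{1,1,1,0} = 2
G(9) = mex{2,0,0,1} = 3
G(10) = mex{3,1,1,0} = 2
G(11) = mex{2,2,0,1} = 3
G(12) = mex{3,3,1,0} = 2
G(13) = mex{2,2,2,1} = 0
G(14) = mex{0,3,3,0} = 1
G(15) = mex{1,2,2,1} = 0
G(16) = mex{0,0,3,2} = 1
G(17) = mex{1,1,2,3} = 0
G(18) = mex{0,0,0,2} = 1
G(19) = mex{1,1,1,3} = 0
G(20) = mex{0,0,0,2} = 1
G(21) = mex{1,1,1,0} = 2
G(22) = mex{2,0,0,1} = 3
G(23) = mex{3,1,1,0} = 2
G_A(23) = 2.
Pile B, S = {1, 3, 4}:
G(0) = 0
G(1) = mex{0} = 1
G(2) = mex{1} = 0
G(3) = mex{0,0} = 1
G(4) = mex{1,1,0} = 2
G(5) = mex{2,0,1} = 3
G(6) = mex{3,1,0} = 2
G(7) = mex{2,2,1} = 0
G(8) = mex{0,3,2} = 1
G(9) = mex{1,2,3} = 0
G(10) = mex{0,0,2} = 1
G(11) = mex{1,1,0} = 2
G(12) = mex{2,0,1} = 3
G(13) = mex{3,1,0} = 2
G(14) = mex{2,2,1} = 0
G(15) = mex{0,3,2} = 1
G(16) = mex{1,2,3} = 0
G_B(16) = 0.
Combined Grundy value = 2 ⊕ 0 = 2.

2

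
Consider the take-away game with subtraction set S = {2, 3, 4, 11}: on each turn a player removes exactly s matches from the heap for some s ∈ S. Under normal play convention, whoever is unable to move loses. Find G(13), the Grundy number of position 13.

0

n :  0  1  2  3  4  5  6  7  8  9 10 11 12 13
G :  0  0  1  1  2  2  0  0  1  1  2  2  3  0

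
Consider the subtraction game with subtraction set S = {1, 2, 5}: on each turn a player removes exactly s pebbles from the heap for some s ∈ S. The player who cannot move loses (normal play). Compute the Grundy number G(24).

n :  0  1  2  3  4  5  6  7  8  9 10 11 12 13 14 15 16 17 18 19 20 21 22 23 24
G :  0  1  2  0  1  2  0  1  2  0  1  2  0  1  2  0  1  2  0  1  2  0  1  2  0

0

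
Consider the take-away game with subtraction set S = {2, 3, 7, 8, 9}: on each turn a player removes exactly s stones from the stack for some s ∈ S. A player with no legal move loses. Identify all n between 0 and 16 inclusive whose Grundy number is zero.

n :  0  1  2  3  4  5  6  7  8  9 10 11 12 13 14 15 16
G :  0  0  1  1  2  0  0  1  1  2  2  0  3  1  2  2  0
P-positions are exactly the n with G(n) = 0.

0, 1, 5, 6, 11, 16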